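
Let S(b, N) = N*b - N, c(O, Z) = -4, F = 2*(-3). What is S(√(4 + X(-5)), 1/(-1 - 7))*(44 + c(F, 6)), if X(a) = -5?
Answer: 5 - 5*I ≈ 5.0 - 5.0*I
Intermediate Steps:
F = -6
S(b, N) = -N + N*b
S(√(4 + X(-5)), 1/(-1 - 7))*(44 + c(F, 6)) = ((-1 + √(4 - 5))/(-1 - 7))*(44 - 4) = ((-1 + √(-1))/(-8))*40 = -(-1 + I)/8*40 = (⅛ - I/8)*40 = 5 - 5*I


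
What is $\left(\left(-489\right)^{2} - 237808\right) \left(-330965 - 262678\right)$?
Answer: $-779453259$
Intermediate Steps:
$\left(\left(-489\right)^{2} - 237808\right) \left(-330965 - 262678\right) = \left(239121 - 237808\right) \left(-593643\right) = 1313 \left(-593643\right) = -779453259$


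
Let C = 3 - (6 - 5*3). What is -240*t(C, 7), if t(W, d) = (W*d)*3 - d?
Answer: -58800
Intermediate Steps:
C = 12 (C = 3 - (6 - 15) = 3 - 1*(-9) = 3 + 9 = 12)
t(W, d) = -d + 3*W*d (t(W, d) = 3*W*d - d = -d + 3*W*d)
-240*t(C, 7) = -1680*(-1 + 3*12) = -1680*(-1 + 36) = -1680*35 = -240*245 = -58800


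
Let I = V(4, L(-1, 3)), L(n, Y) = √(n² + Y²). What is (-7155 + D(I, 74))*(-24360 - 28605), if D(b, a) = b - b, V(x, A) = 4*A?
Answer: 378964575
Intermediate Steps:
L(n, Y) = √(Y² + n²)
I = 4*√10 (I = 4*√(3² + (-1)²) = 4*√(9 + 1) = 4*√10 ≈ 12.649)
D(b, a) = 0
(-7155 + D(I, 74))*(-24360 - 28605) = (-7155 + 0)*(-24360 - 28605) = -7155*(-52965) = 378964575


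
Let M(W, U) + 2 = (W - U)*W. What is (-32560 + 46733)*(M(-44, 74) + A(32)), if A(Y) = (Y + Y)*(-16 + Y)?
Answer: 88071022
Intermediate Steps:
A(Y) = 2*Y*(-16 + Y) (A(Y) = (2*Y)*(-16 + Y) = 2*Y*(-16 + Y))
M(W, U) = -2 + W*(W - U) (M(W, U) = -2 + (W - U)*W = -2 + W*(W - U))
(-32560 + 46733)*(M(-44, 74) + A(32)) = (-32560 + 46733)*((-2 + (-44)² - 1*74*(-44)) + 2*32*(-16 + 32)) = 14173*((-2 + 1936 + 3256) + 2*32*16) = 14173*(5190 + 1024) = 14173*6214 = 88071022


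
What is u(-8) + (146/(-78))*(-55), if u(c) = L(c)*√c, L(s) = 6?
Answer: 4015/39 + 12*I*√2 ≈ 102.95 + 16.971*I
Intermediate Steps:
u(c) = 6*√c
u(-8) + (146/(-78))*(-55) = 6*√(-8) + (146/(-78))*(-55) = 6*(2*I*√2) + (146*(-1/78))*(-55) = 12*I*√2 - 73/39*(-55) = 12*I*√2 + 4015/39 = 4015/39 + 12*I*√2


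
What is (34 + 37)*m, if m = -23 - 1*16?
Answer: -2769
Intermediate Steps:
m = -39 (m = -23 - 16 = -39)
(34 + 37)*m = (34 + 37)*(-39) = 71*(-39) = -2769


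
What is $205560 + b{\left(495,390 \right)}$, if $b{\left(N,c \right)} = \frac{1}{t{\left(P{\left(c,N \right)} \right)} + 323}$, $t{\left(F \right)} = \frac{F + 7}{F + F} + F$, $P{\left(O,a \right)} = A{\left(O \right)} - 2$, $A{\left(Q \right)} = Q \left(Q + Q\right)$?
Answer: $\frac{38084031828425156}{185269662521} \approx 2.0556 \cdot 10^{5}$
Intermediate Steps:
$A{\left(Q \right)} = 2 Q^{2}$ ($A{\left(Q \right)} = Q 2 Q = 2 Q^{2}$)
$P{\left(O,a \right)} = -2 + 2 O^{2}$ ($P{\left(O,a \right)} = 2 O^{2} - 2 = -2 + 2 O^{2}$)
$t{\left(F \right)} = F + \frac{7 + F}{2 F}$ ($t{\left(F \right)} = \frac{7 + F}{2 F} + F = F + \frac{7 + F}{2 F}$)
$b{\left(N,c \right)} = \frac{1}{\frac{643}{2} + 2 c^{2} + \frac{7}{2 \left(-2 + 2 c^{2}\right)}}$ ($b{\left(N,c \right)} = \frac{1}{\left(\frac{1}{2} + \left(-2 + 2 c^{2}\right) + \frac{7}{2 \left(-2 + 2 c^{2}\right)}\right) + 323} = \frac{1}{\left(- \frac{3}{2} + 2 c^{2} + \frac{7}{2 \left(-2 + 2 c^{2}\right)}\right) + 323} = \frac{1}{\frac{643}{2} + 2 c^{2} + \frac{7}{2 \left(-2 + 2 c^{2}\right)}}$)
$205560 + b{\left(495,390 \right)} = 205560 + \frac{4 \left(-1 + 390^{2}\right)}{-1279 + 8 \cdot 390^{4} + 1278 \cdot 390^{2}} = 205560 + \frac{4 \left(-1 + 152100\right)}{-1279 + 8 \cdot 23134410000 + 1278 \cdot 152100} = 205560 + 4 \frac{1}{-1279 + 185075280000 + 194383800} \cdot 152099 = 205560 + 4 \cdot \frac{1}{185269662521} \cdot 152099 = 205560 + \frac{608396}{185269662521} = \frac{38084031828425156}{185269662521}$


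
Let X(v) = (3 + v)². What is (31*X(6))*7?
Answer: 17577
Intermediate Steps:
(31*X(6))*7 = (31*(3 + 6)²)*7 = (31*9²)*7 = (31*81)*7 = 2511*7 = 17577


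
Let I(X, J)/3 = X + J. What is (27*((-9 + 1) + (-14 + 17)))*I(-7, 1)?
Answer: 2430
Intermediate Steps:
I(X, J) = 3*J + 3*X (I(X, J) = 3*(X + J) = 3*(J + X) = 3*J + 3*X)
(27*((-9 + 1) + (-14 + 17)))*I(-7, 1) = (27*((-9 + 1) + (-14 + 17)))*(3*1 + 3*(-7)) = (27*(-8 + 3))*(3 - 21) = (27*(-5))*(-18) = -135*(-18) = 2430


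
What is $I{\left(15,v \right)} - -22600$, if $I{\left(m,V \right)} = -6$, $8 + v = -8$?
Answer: $22594$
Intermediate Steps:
$v = -16$ ($v = -8 - 8 = -16$)
$I{\left(15,v \right)} - -22600 = -6 - -22600 = -6 + 22600 = 22594$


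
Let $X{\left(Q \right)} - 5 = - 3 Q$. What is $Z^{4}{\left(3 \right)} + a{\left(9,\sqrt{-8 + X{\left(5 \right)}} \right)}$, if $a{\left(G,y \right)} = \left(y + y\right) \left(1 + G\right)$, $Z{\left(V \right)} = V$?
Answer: $81 + 60 i \sqrt{2} \approx 81.0 + 84.853 i$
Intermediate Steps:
$X{\left(Q \right)} = 5 - 3 Q$
$a{\left(G,y \right)} = 2 y \left(1 + G\right)$
$Z^{4}{\left(3 \right)} + a{\left(9,\sqrt{-8 + X{\left(5 \right)}} \right)} = 3^{4} + 2 \sqrt{-8 + \left(5 - 15\right)} \left(1 + 9\right) = 81 + 2 \sqrt{-8 + \left(5 - 15\right)} 10 = 81 + 2 \sqrt{-8 - 10} \cdot 10 = 81 + 2 \sqrt{-18} \cdot 10 = 81 + 2 \cdot 3 i \sqrt{2} \cdot 10 = 81 + 60 i \sqrt{2}$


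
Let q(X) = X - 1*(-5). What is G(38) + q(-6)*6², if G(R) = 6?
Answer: -30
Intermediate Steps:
q(X) = 5 + X (q(X) = X + 5 = 5 + X)
G(38) + q(-6)*6² = 6 + (5 - 6)*6² = 6 - 1*36 = 6 - 36 = -30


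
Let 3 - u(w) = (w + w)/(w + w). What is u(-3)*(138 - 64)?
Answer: 148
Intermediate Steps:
u(w) = 2 (u(w) = 3 - (w + w)/(w + w) = 3 - 2*w/(2*w) = 3 - 2*w*1/(2*w) = 3 - 1*1 = 3 - 1 = 2)
u(-3)*(138 - 64) = 2*(138 - 64) = 2*74 = 148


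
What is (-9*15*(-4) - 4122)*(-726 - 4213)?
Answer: 17691498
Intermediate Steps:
(-9*15*(-4) - 4122)*(-726 - 4213) = (-135*(-4) - 4122)*(-4939) = (540 - 4122)*(-4939) = -3582*(-4939) = 17691498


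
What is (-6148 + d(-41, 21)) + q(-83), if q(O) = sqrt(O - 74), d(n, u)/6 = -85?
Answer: -6658 + I*sqrt(157) ≈ -6658.0 + 12.53*I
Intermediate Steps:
d(n, u) = -510 (d(n, u) = 6*(-85) = -510)
q(O) = sqrt(-74 + O)
(-6148 + d(-41, 21)) + q(-83) = (-6148 - 510) + sqrt(-74 - 83) = -6658 + sqrt(-157) = -6658 + I*sqrt(157)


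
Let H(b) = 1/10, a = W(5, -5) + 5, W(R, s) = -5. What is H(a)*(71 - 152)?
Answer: -81/10 ≈ -8.1000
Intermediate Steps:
a = 0 (a = -5 + 5 = 0)
H(b) = ⅒
H(a)*(71 - 152) = (71 - 152)/10 = (⅒)*(-81) = -81/10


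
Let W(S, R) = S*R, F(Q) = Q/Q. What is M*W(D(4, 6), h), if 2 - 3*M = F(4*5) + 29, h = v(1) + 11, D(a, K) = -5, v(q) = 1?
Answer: 560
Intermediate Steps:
h = 12 (h = 1 + 11 = 12)
F(Q) = 1
W(S, R) = R*S
M = -28/3 (M = 2/3 - (1 + 29)/3 = 2/3 - 1/3*30 = 2/3 - 10 = -28/3 ≈ -9.3333)
M*W(D(4, 6), h) = -112*(-5) = -28/3*(-60) = 560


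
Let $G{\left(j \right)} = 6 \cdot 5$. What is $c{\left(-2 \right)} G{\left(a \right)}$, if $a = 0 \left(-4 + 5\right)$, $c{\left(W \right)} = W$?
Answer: $-60$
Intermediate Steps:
$a = 0$ ($a = 0 \cdot 1 = 0$)
$G{\left(j \right)} = 30$
$c{\left(-2 \right)} G{\left(a \right)} = \left(-2\right) 30 = -60$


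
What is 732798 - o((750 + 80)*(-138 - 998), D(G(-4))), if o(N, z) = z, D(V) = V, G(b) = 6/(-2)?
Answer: 732801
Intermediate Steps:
G(b) = -3 (G(b) = 6*(-1/2) = -3)
732798 - o((750 + 80)*(-138 - 998), D(G(-4))) = 732798 - 1*(-3) = 732798 + 3 = 732801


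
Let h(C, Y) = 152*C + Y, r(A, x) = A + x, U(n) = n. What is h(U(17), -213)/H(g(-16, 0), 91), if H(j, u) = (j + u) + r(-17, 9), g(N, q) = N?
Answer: 2371/67 ≈ 35.388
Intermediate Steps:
H(j, u) = -8 + j + u (H(j, u) = (j + u) + (-17 + 9) = (j + u) - 8 = -8 + j + u)
h(C, Y) = Y + 152*C
h(U(17), -213)/H(g(-16, 0), 91) = (-213 + 152*17)/(-8 - 16 + 91) = (-213 + 2584)/67 = 2371*(1/67) = 2371/67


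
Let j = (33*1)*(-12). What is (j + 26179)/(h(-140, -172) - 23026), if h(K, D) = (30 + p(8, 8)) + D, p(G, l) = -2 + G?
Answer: -25783/23162 ≈ -1.1132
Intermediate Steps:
h(K, D) = 36 + D (h(K, D) = (30 + (-2 + 8)) + D = (30 + 6) + D = 36 + D)
j = -396 (j = 33*(-12) = -396)
(j + 26179)/(h(-140, -172) - 23026) = (-396 + 26179)/((36 - 172) - 23026) = 25783/(-136 - 23026) = 25783/(-23162) = 25783*(-1/23162) = -25783/23162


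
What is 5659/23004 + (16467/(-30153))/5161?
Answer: 293424232093/1193291345844 ≈ 0.24589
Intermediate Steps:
5659/23004 + (16467/(-30153))/5161 = 5659*(1/23004) + (16467*(-1/30153))*(1/5161) = 5659/23004 - 5489/10051*1/5161 = 5659/23004 - 5489/51873211 = 293424232093/1193291345844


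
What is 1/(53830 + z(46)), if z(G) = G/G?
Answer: 1/53831 ≈ 1.8577e-5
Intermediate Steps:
z(G) = 1
1/(53830 + z(46)) = 1/(53830 + 1) = 1/53831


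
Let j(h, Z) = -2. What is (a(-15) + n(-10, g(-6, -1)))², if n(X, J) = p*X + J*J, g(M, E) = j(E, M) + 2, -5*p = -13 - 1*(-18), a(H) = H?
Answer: 25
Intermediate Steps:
p = -1 (p = -(-13 - 1*(-18))/5 = -(-13 + 18)/5 = -⅕*5 = -1)
g(M, E) = 0 (g(M, E) = -2 + 2 = 0)
n(X, J) = J² - X (n(X, J) = -X + J*J = -X + J² = J² - X)
(a(-15) + n(-10, g(-6, -1)))² = (-15 + (0² - 1*(-10)))² = (-15 + (0 + 10))² = (-15 + 10)² = (-5)² = 25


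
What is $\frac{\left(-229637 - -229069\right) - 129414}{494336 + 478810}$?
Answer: $- \frac{64991}{486573} \approx -0.13357$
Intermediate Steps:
$\frac{\left(-229637 - -229069\right) - 129414}{494336 + 478810} = \frac{\left(-229637 + 229069\right) - 129414}{973146} = \left(-568 - 129414\right) \frac{1}{973146} = \left(-129982\right) \frac{1}{973146} = - \frac{64991}{486573}$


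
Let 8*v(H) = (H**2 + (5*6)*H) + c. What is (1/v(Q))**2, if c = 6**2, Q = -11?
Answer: 64/29929 ≈ 0.0021384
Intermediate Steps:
c = 36
v(H) = 9/2 + H**2/8 + 15*H/4 (v(H) = ((H**2 + (5*6)*H) + 36)/8 = ((H**2 + 30*H) + 36)/8 = (36 + H**2 + 30*H)/8 = 9/2 + H**2/8 + 15*H/4)
(1/v(Q))**2 = (1/(9/2 + (1/8)*(-11)**2 + (15/4)*(-11)))**2 = (1/(9/2 + (1/8)*121 - 165/4))**2 = (1/(9/2 + 121/8 - 165/4))**2 = (1/(-173/8))**2 = (-8/173)**2 = 64/29929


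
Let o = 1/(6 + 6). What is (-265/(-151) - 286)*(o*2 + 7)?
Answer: -615201/302 ≈ -2037.1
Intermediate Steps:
o = 1/12 ≈ 0.083333
(-265/(-151) - 286)*(o*2 + 7) = (-265/(-151) - 286)*((1/12)*2 + 7) = (-265*(-1/151) - 286)*(⅙ + 7) = (265/151 - 286)*(43/6) = -42921/151*43/6 = -615201/302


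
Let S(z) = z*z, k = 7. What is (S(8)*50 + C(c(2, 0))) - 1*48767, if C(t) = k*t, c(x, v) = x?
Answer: -45553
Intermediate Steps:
S(z) = z²
C(t) = 7*t
(S(8)*50 + C(c(2, 0))) - 1*48767 = (8²*50 + 7*2) - 1*48767 = (64*50 + 14) - 48767 = (3200 + 14) - 48767 = 3214 - 48767 = -45553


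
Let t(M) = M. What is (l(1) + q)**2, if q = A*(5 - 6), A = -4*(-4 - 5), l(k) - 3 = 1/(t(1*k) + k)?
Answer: 4225/4 ≈ 1056.3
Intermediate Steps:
l(k) = 3 + 1/(2*k) (l(k) = 3 + 1/(1*k + k) = 3 + 1/(k + k) = 3 + 1/(2*k))
A = 36 (A = -4*(-9) = 36)
q = -36 (q = 36*(5 - 6) = 36*(-1) = -36)
(l(1) + q)**2 = ((3 + (1/2)/1) - 36)**2 = ((3 + (1/2)*1) - 36)**2 = ((3 + 1/2) - 36)**2 = (7/2 - 36)**2 = (-65/2)**2 = 4225/4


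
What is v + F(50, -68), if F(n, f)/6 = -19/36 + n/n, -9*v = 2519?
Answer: -4987/18 ≈ -277.06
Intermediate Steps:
v = -2519/9 (v = -1/9*2519 = -2519/9 ≈ -279.89)
F(n, f) = 17/6 (F(n, f) = 6*(-19/36 + n/n) = 6*(-19*1/36 + 1) = 6*(-19/36 + 1) = 6*(17/36) = 17/6)
v + F(50, -68) = -2519/9 + 17/6 = -4987/18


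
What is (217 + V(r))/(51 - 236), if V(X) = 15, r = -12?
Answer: -232/185 ≈ -1.2541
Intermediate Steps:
(217 + V(r))/(51 - 236) = (217 + 15)/(51 - 236) = 232/(-185) = 232*(-1/185) = -232/185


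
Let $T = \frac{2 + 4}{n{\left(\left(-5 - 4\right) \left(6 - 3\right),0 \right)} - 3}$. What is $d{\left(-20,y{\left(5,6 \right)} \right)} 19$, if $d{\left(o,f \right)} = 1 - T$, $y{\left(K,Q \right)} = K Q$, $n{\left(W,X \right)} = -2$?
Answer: $\frac{209}{5} \approx 41.8$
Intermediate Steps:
$T = - \frac{6}{5}$ ($T = \frac{2 + 4}{-2 - 3} = \frac{6}{-5} = 6 \left(- \frac{1}{5}\right) = - \frac{6}{5} \approx -1.2$)
$d{\left(o,f \right)} = \frac{11}{5}$ ($d{\left(o,f \right)} = 1 - - \frac{6}{5} = 1 + \frac{6}{5} = \frac{11}{5}$)
$d{\left(-20,y{\left(5,6 \right)} \right)} 19 = \frac{11}{5} \cdot 19 = \frac{209}{5}$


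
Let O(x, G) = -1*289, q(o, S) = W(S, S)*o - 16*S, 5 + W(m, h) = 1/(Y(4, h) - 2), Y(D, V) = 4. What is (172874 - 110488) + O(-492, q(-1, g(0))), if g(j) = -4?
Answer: 62097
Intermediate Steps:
W(m, h) = -9/2 (W(m, h) = -5 + 1/(4 - 2) = -5 + 1/2 = -5 + ½ = -9/2)
q(o, S) = -16*S - 9*o/2 (q(o, S) = -9*o/2 - 16*S = -16*S - 9*o/2)
O(x, G) = -289
(172874 - 110488) + O(-492, q(-1, g(0))) = (172874 - 110488) - 289 = 62386 - 289 = 62097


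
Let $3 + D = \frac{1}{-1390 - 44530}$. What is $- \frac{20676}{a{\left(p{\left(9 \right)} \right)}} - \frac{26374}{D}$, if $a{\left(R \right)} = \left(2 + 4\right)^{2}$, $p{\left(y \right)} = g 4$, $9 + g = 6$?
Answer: $\frac{3395920037}{413283} \approx 8216.9$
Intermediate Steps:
$g = -3$ ($g = -9 + 6 = -3$)
$D = - \frac{137761}{45920}$ ($D = -3 + \frac{1}{-1390 - 44530} = -3 + \frac{1}{-45920} = -3 - \frac{1}{45920} = - \frac{137761}{45920} \approx -3.0$)
$p{\left(y \right)} = -12$ ($p{\left(y \right)} = \left(-3\right) 4 = -12$)
$a{\left(R \right)} = 36$ ($a{\left(R \right)} = 6^{2} = 36$)
$- \frac{20676}{a{\left(p{\left(9 \right)} \right)}} - \frac{26374}{D} = - \frac{20676}{36} - \frac{26374}{- \frac{137761}{45920}} = \left(-20676\right) \frac{1}{36} - - \frac{1211094080}{137761} = - \frac{1723}{3} + \frac{1211094080}{137761} = \frac{3395920037}{413283}$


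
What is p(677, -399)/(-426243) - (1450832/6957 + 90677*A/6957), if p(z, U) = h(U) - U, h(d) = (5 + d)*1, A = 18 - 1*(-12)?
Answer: -592640038097/988457517 ≈ -599.56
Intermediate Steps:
A = 30 (A = 18 + 12 = 30)
h(d) = 5 + d
p(z, U) = 5 (p(z, U) = (5 + U) - U = 5)
p(677, -399)/(-426243) - (1450832/6957 + 90677*A/6957) = 5/(-426243) - 90677/(6957/(16 + 30)) = 5*(-1/426243) - 90677/(6957/46) = -5/426243 - 90677/((1/46)*6957) = -5/426243 - 90677/6957/46 = -5/426243 - 90677*46/6957 = -5/426243 - 4171142/6957 = -592640038097/988457517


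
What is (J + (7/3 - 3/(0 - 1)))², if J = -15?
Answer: 841/9 ≈ 93.444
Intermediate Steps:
(J + (7/3 - 3/(0 - 1)))² = (-15 + (7/3 - 3/(0 - 1)))² = (-15 + (7*(⅓) - 3/(-1)))² = (-15 + (7/3 - 3*(-1)))² = (-15 + (7/3 + 3))² = (-15 + 16/3)² = (-29/3)² = 841/9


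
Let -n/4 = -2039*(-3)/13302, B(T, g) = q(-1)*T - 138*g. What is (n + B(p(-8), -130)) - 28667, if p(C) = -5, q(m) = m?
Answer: -23774752/2217 ≈ -10724.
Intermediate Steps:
B(T, g) = -T - 138*g
n = -4078/2217 (n = -4*(-2039*(-3))/13302 = -24468/13302 = -4*2039/4434 = -4078/2217 ≈ -1.8394)
(n + B(p(-8), -130)) - 28667 = (-4078/2217 + (-1*(-5) - 138*(-130))) - 28667 = (-4078/2217 + (5 + 17940)) - 28667 = (-4078/2217 + 17945) - 28667 = 39779987/2217 - 28667 = -23774752/2217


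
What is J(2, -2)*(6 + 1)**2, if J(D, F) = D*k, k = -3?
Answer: -294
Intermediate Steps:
J(D, F) = -3*D (J(D, F) = D*(-3) = -3*D)
J(2, -2)*(6 + 1)**2 = (-3*2)*(6 + 1)**2 = -6*7**2 = -6*49 = -294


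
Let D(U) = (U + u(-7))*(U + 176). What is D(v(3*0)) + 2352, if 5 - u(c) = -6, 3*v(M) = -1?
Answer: 38032/9 ≈ 4225.8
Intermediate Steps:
v(M) = -1/3 (v(M) = (1/3)*(-1) = -1/3)
u(c) = 11 (u(c) = 5 - 1*(-6) = 5 + 6 = 11)
D(U) = (11 + U)*(176 + U) (D(U) = (U + 11)*(U + 176) = (11 + U)*(176 + U))
D(v(3*0)) + 2352 = (1936 + (-1/3)**2 + 187*(-1/3)) + 2352 = (1936 + 1/9 - 187/3) + 2352 = 16864/9 + 2352 = 38032/9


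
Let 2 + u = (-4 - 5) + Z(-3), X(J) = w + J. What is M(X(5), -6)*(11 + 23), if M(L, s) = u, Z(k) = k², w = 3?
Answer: -68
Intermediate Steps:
X(J) = 3 + J
u = -2 (u = -2 + ((-4 - 5) + (-3)²) = -2 + (-9 + 9) = -2 + 0 = -2)
M(L, s) = -2
M(X(5), -6)*(11 + 23) = -2*(11 + 23) = -2*34 = -68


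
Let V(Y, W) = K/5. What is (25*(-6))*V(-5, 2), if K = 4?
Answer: -120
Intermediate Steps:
V(Y, W) = ⅘ (V(Y, W) = 4/5 = 4*(⅕) = ⅘)
(25*(-6))*V(-5, 2) = (25*(-6))*(⅘) = -150*⅘ = -120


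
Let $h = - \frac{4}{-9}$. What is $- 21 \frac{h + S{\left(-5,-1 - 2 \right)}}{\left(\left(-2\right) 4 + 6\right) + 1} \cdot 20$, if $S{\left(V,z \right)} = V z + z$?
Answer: $\frac{15680}{3} \approx 5226.7$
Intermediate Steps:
$h = \frac{4}{9}$ ($h = \left(-4\right) \left(- \frac{1}{9}\right) = \frac{4}{9} \approx 0.44444$)
$S{\left(V,z \right)} = z + V z$
$- 21 \frac{h + S{\left(-5,-1 - 2 \right)}}{\left(\left(-2\right) 4 + 6\right) + 1} \cdot 20 = - 21 \frac{\frac{4}{9} + \left(-1 - 2\right) \left(1 - 5\right)}{\left(\left(-2\right) 4 + 6\right) + 1} \cdot 20 = - 21 \frac{\frac{4}{9} + \left(-1 - 2\right) \left(-4\right)}{\left(-8 + 6\right) + 1} \cdot 20 = - 21 \frac{\frac{4}{9} - -12}{-2 + 1} \cdot 20 = - 21 \frac{\frac{4}{9} + 12}{-1} \cdot 20 = - 21 \cdot \frac{112}{9} \left(-1\right) 20 = \left(-21\right) \left(- \frac{112}{9}\right) 20 = \frac{784}{3} \cdot 20 = \frac{15680}{3}$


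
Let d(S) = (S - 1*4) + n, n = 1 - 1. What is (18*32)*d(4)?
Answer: 0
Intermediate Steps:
n = 0
d(S) = -4 + S (d(S) = (S - 1*4) + 0 = (S - 4) + 0 = (-4 + S) + 0 = -4 + S)
(18*32)*d(4) = (18*32)*(-4 + 4) = 576*0 = 0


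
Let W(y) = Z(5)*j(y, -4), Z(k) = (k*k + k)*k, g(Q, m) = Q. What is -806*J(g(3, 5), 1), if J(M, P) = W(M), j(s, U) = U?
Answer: 483600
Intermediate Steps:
Z(k) = k*(k + k²) (Z(k) = (k² + k)*k = (k + k²)*k = k*(k + k²))
W(y) = -600 (W(y) = (5²*(1 + 5))*(-4) = (25*6)*(-4) = 150*(-4) = -600)
J(M, P) = -600
-806*J(g(3, 5), 1) = -806*(-600) = 483600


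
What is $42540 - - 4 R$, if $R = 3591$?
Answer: $56904$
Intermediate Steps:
$42540 - - 4 R = 42540 - \left(-4\right) 3591 = 42540 - -14364 = 42540 + 14364 = 56904$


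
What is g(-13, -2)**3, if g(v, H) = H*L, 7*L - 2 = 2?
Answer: -512/343 ≈ -1.4927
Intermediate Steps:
L = 4/7 (L = 2/7 + (1/7)*2 = 2/7 + 2/7 = 4/7 ≈ 0.57143)
g(v, H) = 4*H/7 (g(v, H) = H*(4/7) = 4*H/7)
g(-13, -2)**3 = ((4/7)*(-2))**3 = (-8/7)**3 = -512/343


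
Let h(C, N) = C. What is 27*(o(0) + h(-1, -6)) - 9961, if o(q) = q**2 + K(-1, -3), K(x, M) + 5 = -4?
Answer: -10231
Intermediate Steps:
K(x, M) = -9 (K(x, M) = -5 - 4 = -9)
o(q) = -9 + q**2 (o(q) = q**2 - 9 = -9 + q**2)
27*(o(0) + h(-1, -6)) - 9961 = 27*((-9 + 0**2) - 1) - 9961 = 27*((-9 + 0) - 1) - 9961 = 27*(-9 - 1) - 9961 = 27*(-10) - 9961 = -270 - 9961 = -10231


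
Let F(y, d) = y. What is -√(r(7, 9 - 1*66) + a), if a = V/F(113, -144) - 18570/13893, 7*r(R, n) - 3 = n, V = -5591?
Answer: -3*I*√87262908756331/3663121 ≈ -7.6504*I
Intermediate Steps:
r(R, n) = 3/7 + n/7
a = -26591391/523303 (a = -5591/113 - 18570/13893 = -5591*1/113 - 18570*1/13893 = -5591/113 - 6190/4631 = -26591391/523303 ≈ -50.815)
-√(r(7, 9 - 1*66) + a) = -√((3/7 + (9 - 1*66)/7) - 26591391/523303) = -√((3/7 + (9 - 66)/7) - 26591391/523303) = -√((3/7 + (⅐)*(-57)) - 26591391/523303) = -√((3/7 - 57/7) - 26591391/523303) = -√(-54/7 - 26591391/523303) = -√(-214398099/3663121) = -3*I*√87262908756331/3663121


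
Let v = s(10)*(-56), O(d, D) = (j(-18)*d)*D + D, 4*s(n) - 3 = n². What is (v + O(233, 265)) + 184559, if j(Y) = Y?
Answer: -928028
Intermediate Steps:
s(n) = ¾ + n²/4
O(d, D) = D - 18*D*d (O(d, D) = (-18*d)*D + D = -18*D*d + D = D - 18*D*d)
v = -1442 (v = (¾ + (¼)*10²)*(-56) = (¾ + (¼)*100)*(-56) = (¾ + 25)*(-56) = (103/4)*(-56) = -1442)
(v + O(233, 265)) + 184559 = (-1442 + 265*(1 - 18*233)) + 184559 = (-1442 + 265*(1 - 4194)) + 184559 = (-1442 + 265*(-4193)) + 184559 = (-1442 - 1111145) + 184559 = -1112587 + 184559 = -928028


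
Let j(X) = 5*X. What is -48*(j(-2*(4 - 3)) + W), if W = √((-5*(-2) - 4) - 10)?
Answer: 480 - 96*I ≈ 480.0 - 96.0*I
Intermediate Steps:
W = 2*I (W = √((10 - 4) - 10) = √(6 - 10) = √(-4) = 2*I ≈ 2.0*I)
-48*(j(-2*(4 - 3)) + W) = -48*(5*(-2*(4 - 3)) + 2*I) = -48*(5*(-2*1) + 2*I) = -48*(5*(-2) + 2*I) = -48*(-10 + 2*I) = 480 - 96*I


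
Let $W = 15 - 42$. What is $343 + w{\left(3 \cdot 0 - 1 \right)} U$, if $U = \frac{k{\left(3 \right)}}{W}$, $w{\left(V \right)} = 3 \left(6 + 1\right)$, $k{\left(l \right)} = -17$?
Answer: $\frac{3206}{9} \approx 356.22$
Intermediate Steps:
$w{\left(V \right)} = 21$ ($w{\left(V \right)} = 3 \cdot 7 = 21$)
$W = -27$ ($W = 15 + \left(-107 + 65\right) = 15 - 42 = -27$)
$U = \frac{17}{27}$ ($U = - \frac{17}{-27} = \left(-17\right) \left(- \frac{1}{27}\right) = \frac{17}{27} \approx 0.62963$)
$343 + w{\left(3 \cdot 0 - 1 \right)} U = 343 + 21 \cdot \frac{17}{27} = 343 + \frac{119}{9} = \frac{3206}{9}$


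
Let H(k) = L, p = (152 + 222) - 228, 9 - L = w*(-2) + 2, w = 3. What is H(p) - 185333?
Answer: -185320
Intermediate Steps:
L = 13 (L = 9 - (3*(-2) + 2) = 9 - (-6 + 2) = 9 - 1*(-4) = 9 + 4 = 13)
p = 146 (p = 374 - 228 = 146)
H(k) = 13
H(p) - 185333 = 13 - 185333 = -185320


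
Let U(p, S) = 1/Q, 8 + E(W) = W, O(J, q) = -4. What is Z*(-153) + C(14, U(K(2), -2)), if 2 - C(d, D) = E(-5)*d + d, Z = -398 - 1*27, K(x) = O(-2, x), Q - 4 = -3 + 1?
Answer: 65195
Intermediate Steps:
Q = 2 (Q = 4 + (-3 + 1) = 4 - 2 = 2)
K(x) = -4
E(W) = -8 + W
Z = -425 (Z = -398 - 27 = -425)
U(p, S) = 1/2
C(d, D) = 2 + 12*d (C(d, D) = 2 - ((-8 - 5)*d + d) = 2 - (-13*d + d) = 2 - (-12)*d = 2 + 12*d)
Z*(-153) + C(14, U(K(2), -2)) = -425*(-153) + (2 + 12*14) = 65025 + (2 + 168) = 65025 + 170 = 65195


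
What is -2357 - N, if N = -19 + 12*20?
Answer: -2578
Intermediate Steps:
N = 221 (N = -19 + 240 = 221)
-2357 - N = -2357 - 1*221 = -2357 - 221 = -2578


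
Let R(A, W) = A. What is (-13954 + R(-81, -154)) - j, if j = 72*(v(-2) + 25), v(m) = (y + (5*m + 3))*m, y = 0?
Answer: -16843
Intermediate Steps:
v(m) = m*(3 + 5*m) (v(m) = (0 + (5*m + 3))*m = (0 + (3 + 5*m))*m = (3 + 5*m)*m = m*(3 + 5*m))
j = 2808 (j = 72*(-2*(3 + 5*(-2)) + 25) = 72*(-2*(3 - 10) + 25) = 72*(-2*(-7) + 25) = 72*(14 + 25) = 72*39 = 2808)
(-13954 + R(-81, -154)) - j = (-13954 - 81) - 1*2808 = -14035 - 2808 = -16843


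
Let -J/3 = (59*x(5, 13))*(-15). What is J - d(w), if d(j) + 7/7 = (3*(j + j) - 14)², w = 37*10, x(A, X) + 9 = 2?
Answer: -4885020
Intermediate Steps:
x(A, X) = -7 (x(A, X) = -9 + 2 = -7)
w = 370
d(j) = -1 + (-14 + 6*j)² (d(j) = -1 + (3*(j + j) - 14)² = -1 + (3*(2*j) - 14)² = -1 + (6*j - 14)² = -1 + (-14 + 6*j)²)
J = -18585 (J = -3*59*(-7)*(-15) = -(-1239)*(-15) = -3*6195 = -18585)
J - d(w) = -18585 - (-1 + 4*(-7 + 3*370)²) = -18585 - (-1 + 4*(-7 + 1110)²) = -18585 - (-1 + 4*1103²) = -18585 - (-1 + 4*1216609) = -18585 - (-1 + 4866436) = -18585 - 1*4866435 = -18585 - 4866435 = -4885020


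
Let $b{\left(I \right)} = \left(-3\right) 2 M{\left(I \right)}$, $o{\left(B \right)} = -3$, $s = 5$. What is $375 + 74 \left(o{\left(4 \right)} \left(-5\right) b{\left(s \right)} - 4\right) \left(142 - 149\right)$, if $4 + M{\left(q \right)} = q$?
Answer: $49067$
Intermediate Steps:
$M{\left(q \right)} = -4 + q$
$b{\left(I \right)} = 24 - 6 I$ ($b{\left(I \right)} = \left(-3\right) 2 \left(-4 + I\right) = - 6 \left(-4 + I\right) = 24 - 6 I$)
$375 + 74 \left(o{\left(4 \right)} \left(-5\right) b{\left(s \right)} - 4\right) \left(142 - 149\right) = 375 + 74 \left(\left(-3\right) \left(-5\right) \left(24 - 30\right) - 4\right) \left(142 - 149\right) = 375 + 74 \left(15 \left(24 - 30\right) - 4\right) \left(-7\right) = 375 + 74 \left(15 \left(-6\right) - 4\right) \left(-7\right) = 375 + 74 \left(-90 - 4\right) \left(-7\right) = 375 + 74 \left(\left(-94\right) \left(-7\right)\right) = 375 + 74 \cdot 658 = 375 + 48692 = 49067$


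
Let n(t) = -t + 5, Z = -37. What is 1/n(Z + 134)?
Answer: -1/92 ≈ -0.010870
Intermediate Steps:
n(t) = 5 - t
1/n(Z + 134) = 1/(5 - (-37 + 134)) = 1/(5 - 1*97) = 1/(5 - 97) = 1/(-92) = -1/92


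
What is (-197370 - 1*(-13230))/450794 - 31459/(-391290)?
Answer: -28935306077/88195592130 ≈ -0.32808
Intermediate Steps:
(-197370 - 1*(-13230))/450794 - 31459/(-391290) = (-197370 + 13230)*(1/450794) - 31459*(-1/391290) = -184140*1/450794 + 31459/391290 = -92070/225397 + 31459/391290 = -28935306077/88195592130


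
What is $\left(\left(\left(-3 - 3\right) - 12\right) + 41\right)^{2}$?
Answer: $529$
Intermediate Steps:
$\left(\left(\left(-3 - 3\right) - 12\right) + 41\right)^{2} = \left(\left(-6 - 12\right) + 41\right)^{2} = \left(-18 + 41\right)^{2} = 23^{2} = 529$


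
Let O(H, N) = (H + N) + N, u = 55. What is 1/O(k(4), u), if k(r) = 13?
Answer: 1/123 ≈ 0.0081301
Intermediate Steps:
O(H, N) = H + 2*N
1/O(k(4), u) = 1/(13 + 2*55) = 1/(13 + 110) = 1/123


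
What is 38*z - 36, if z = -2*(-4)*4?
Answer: 1180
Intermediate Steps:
z = 32 (z = 8*4 = 32)
38*z - 36 = 38*32 - 36 = 1216 - 36 = 1180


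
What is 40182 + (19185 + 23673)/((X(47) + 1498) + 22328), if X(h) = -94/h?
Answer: 478669413/11912 ≈ 40184.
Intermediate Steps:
40182 + (19185 + 23673)/((X(47) + 1498) + 22328) = 40182 + (19185 + 23673)/((-94/47 + 1498) + 22328) = 40182 + 42858/((-94*1/47 + 1498) + 22328) = 40182 + 42858/((-2 + 1498) + 22328) = 40182 + 42858/(1496 + 22328) = 40182 + 42858/23824 = 40182 + 42858*(1/23824) = 40182 + 21429/11912 = 478669413/11912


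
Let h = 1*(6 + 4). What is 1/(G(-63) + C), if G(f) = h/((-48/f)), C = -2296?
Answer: -8/18263 ≈ -0.00043804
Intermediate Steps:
h = 10 (h = 1*10 = 10)
G(f) = -5*f/24 (G(f) = 10/((-48/f)) = 10*(-f/48) = -5*f/24)
1/(G(-63) + C) = 1/(-5/24*(-63) - 2296) = 1/(105/8 - 2296) = 1/(-18263/8) = -8/18263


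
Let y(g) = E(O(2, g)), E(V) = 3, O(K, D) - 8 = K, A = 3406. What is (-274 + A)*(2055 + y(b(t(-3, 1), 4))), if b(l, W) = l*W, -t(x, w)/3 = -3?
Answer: 6445656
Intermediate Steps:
O(K, D) = 8 + K
t(x, w) = 9 (t(x, w) = -3*(-3) = 9)
b(l, W) = W*l
y(g) = 3
(-274 + A)*(2055 + y(b(t(-3, 1), 4))) = (-274 + 3406)*(2055 + 3) = 3132*2058 = 6445656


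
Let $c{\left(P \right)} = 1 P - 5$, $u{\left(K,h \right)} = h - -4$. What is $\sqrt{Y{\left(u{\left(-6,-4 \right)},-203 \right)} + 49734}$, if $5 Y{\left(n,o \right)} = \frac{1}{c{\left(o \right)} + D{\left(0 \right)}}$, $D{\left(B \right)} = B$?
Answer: $\frac{\sqrt{3362018335}}{260} \approx 223.01$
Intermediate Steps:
$u{\left(K,h \right)} = 4 + h$ ($u{\left(K,h \right)} = h + 4 = 4 + h$)
$c{\left(P \right)} = -5 + P$ ($c{\left(P \right)} = P - 5 = -5 + P$)
$Y{\left(n,o \right)} = \frac{1}{5 \left(-5 + o\right)}$ ($Y{\left(n,o \right)} = \frac{1}{5 \left(\left(-5 + o\right) + 0\right)} = \frac{1}{5 \left(-5 + o\right)}$)
$\sqrt{Y{\left(u{\left(-6,-4 \right)},-203 \right)} + 49734} = \sqrt{\frac{1}{5 \left(-5 - 203\right)} + 49734} = \sqrt{\frac{1}{5 \left(-208\right)} + 49734} = \sqrt{\frac{1}{5} \left(- \frac{1}{208}\right) + 49734} = \sqrt{- \frac{1}{1040} + 49734} = \sqrt{\frac{51723359}{1040}} = \frac{\sqrt{3362018335}}{260}$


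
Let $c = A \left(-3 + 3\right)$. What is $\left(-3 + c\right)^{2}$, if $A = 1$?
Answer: $9$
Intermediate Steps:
$c = 0$ ($c = 1 \left(-3 + 3\right) = 1 \cdot 0 = 0$)
$\left(-3 + c\right)^{2} = \left(-3 + 0\right)^{2} = \left(-3\right)^{2} = 9$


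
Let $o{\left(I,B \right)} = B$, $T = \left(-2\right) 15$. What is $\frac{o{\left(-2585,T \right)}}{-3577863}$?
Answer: $\frac{10}{1192621} \approx 8.3849 \cdot 10^{-6}$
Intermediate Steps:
$T = -30$
$\frac{o{\left(-2585,T \right)}}{-3577863} = - \frac{30}{-3577863} = \left(-30\right) \left(- \frac{1}{3577863}\right) = \frac{10}{1192621}$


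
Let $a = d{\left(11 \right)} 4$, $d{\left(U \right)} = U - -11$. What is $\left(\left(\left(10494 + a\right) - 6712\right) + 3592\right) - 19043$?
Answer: $-11581$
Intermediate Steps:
$d{\left(U \right)} = 11 + U$ ($d{\left(U \right)} = U + 11 = 11 + U$)
$a = 88$ ($a = \left(11 + 11\right) 4 = 22 \cdot 4 = 88$)
$\left(\left(\left(10494 + a\right) - 6712\right) + 3592\right) - 19043 = \left(\left(\left(10494 + 88\right) - 6712\right) + 3592\right) - 19043 = \left(\left(10582 - 6712\right) + 3592\right) - 19043 = \left(3870 + 3592\right) - 19043 = 7462 - 19043 = -11581$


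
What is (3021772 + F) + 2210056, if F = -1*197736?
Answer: 5034092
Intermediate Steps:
F = -197736
(3021772 + F) + 2210056 = (3021772 - 197736) + 2210056 = 2824036 + 2210056 = 5034092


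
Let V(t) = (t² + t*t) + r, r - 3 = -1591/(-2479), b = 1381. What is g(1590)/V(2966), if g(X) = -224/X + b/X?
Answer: 5963/144178649640 ≈ 4.1358e-8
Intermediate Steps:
g(X) = 1157/X (g(X) = -224/X + 1381/X = 1157/X)
r = 244/67 (r = 3 - 1591/(-2479) = 3 - 1591*(-1/2479) = 3 + 43/67 = 244/67 ≈ 3.6418)
V(t) = 244/67 + 2*t² (V(t) = (t² + t*t) + 244/67 = (t² + t²) + 244/67 = 2*t² + 244/67 = 244/67 + 2*t²)
g(1590)/V(2966) = (1157/1590)/(244/67 + 2*2966²) = (1157*(1/1590))/(244/67 + 2*8797156) = 1157/(1590*(244/67 + 17594312)) = 1157/(1590*(1178819148/67)) = (1157/1590)*(67/1178819148) = 5963/144178649640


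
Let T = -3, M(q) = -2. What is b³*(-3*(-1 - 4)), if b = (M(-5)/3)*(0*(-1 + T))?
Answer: 0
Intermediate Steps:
b = 0 (b = (-2/3)*(0*(-1 - 3)) = (-2*⅓)*(0*(-4)) = -⅔*0 = 0)
b³*(-3*(-1 - 4)) = 0³*(-3*(-1 - 4)) = 0*(-3*(-5)) = 0*15 = 0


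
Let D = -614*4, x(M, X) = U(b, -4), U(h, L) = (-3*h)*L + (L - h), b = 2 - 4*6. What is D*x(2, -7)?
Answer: 604176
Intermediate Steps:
b = -22 (b = 2 - 24 = -22)
U(h, L) = L - h - 3*L*h (U(h, L) = -3*L*h + (L - h) = L - h - 3*L*h)
x(M, X) = -246 (x(M, X) = -4 - 1*(-22) - 3*(-4)*(-22) = -4 + 22 - 264 = -246)
D = -2456
D*x(2, -7) = -2456*(-246) = 604176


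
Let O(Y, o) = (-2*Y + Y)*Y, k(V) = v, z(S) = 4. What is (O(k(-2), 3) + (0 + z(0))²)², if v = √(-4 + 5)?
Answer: 225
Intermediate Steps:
v = 1 (v = √1 = 1)
k(V) = 1
O(Y, o) = -Y² (O(Y, o) = (-Y)*Y = -Y²)
(O(k(-2), 3) + (0 + z(0))²)² = (-1*1² + (0 + 4)²)² = (-1*1 + 4²)² = (-1 + 16)² = 15² = 225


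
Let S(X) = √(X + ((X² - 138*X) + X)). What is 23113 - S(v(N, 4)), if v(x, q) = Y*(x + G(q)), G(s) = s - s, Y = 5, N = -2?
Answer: 23113 - 2*√365 ≈ 23075.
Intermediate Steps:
G(s) = 0
v(x, q) = 5*x (v(x, q) = 5*(x + 0) = 5*x)
S(X) = √(X² - 136*X) (S(X) = √(X + (X² - 137*X)) = √(X² - 136*X))
23113 - S(v(N, 4)) = 23113 - √((5*(-2))*(-136 + 5*(-2))) = 23113 - √(-10*(-136 - 10)) = 23113 - √(-10*(-146)) = 23113 - √1460 = 23113 - 2*√365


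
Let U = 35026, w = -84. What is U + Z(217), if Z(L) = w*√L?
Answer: 35026 - 84*√217 ≈ 33789.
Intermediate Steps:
Z(L) = -84*√L
U + Z(217) = 35026 - 84*√217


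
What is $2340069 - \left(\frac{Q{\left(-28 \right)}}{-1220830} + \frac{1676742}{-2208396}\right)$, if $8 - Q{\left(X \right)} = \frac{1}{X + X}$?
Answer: $\frac{29442028577714486457}{12581688413840} \approx 2.3401 \cdot 10^{6}$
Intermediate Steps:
$Q{\left(X \right)} = 8 - \frac{1}{2 X}$ ($Q{\left(X \right)} = 8 - \frac{1}{X + X} = 8 - \frac{1}{2 X}$)
$2340069 - \left(\frac{Q{\left(-28 \right)}}{-1220830} + \frac{1676742}{-2208396}\right) = 2340069 - \left(\frac{8 - \frac{1}{2 \left(-28\right)}}{-1220830} + \frac{1676742}{-2208396}\right) = 2340069 - \left(\left(8 - - \frac{1}{56}\right) \left(- \frac{1}{1220830}\right) + 1676742 \left(- \frac{1}{2208396}\right)\right) = 2340069 - \left(\left(8 + \frac{1}{56}\right) \left(- \frac{1}{1220830}\right) - \frac{279457}{368066}\right) = 2340069 - \left(\frac{449}{56} \left(- \frac{1}{1220830}\right) - \frac{279457}{368066}\right) = 2340069 - \left(- \frac{449}{68366480} - \frac{279457}{368066}\right) = 2340069 - - \frac{9552828331497}{12581688413840} = 2340069 + \frac{9552828331497}{12581688413840} = \frac{29442028577714486457}{12581688413840}$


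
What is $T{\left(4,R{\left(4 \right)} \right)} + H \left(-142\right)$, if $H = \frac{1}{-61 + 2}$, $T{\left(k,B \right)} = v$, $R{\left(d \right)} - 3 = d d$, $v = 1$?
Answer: $\frac{201}{59} \approx 3.4068$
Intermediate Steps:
$R{\left(d \right)} = 3 + d^{2}$ ($R{\left(d \right)} = 3 + d d = 3 + d^{2}$)
$T{\left(k,B \right)} = 1$
$H = - \frac{1}{59}$ ($H = \frac{1}{-59} = - \frac{1}{59} \approx -0.016949$)
$T{\left(4,R{\left(4 \right)} \right)} + H \left(-142\right) = 1 - - \frac{142}{59} = 1 + \frac{142}{59} = \frac{201}{59}$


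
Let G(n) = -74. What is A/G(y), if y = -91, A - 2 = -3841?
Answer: 3839/74 ≈ 51.878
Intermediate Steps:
A = -3839 (A = 2 - 3841 = -3839)
A/G(y) = -3839/(-74) = -3839*(-1/74) = 3839/74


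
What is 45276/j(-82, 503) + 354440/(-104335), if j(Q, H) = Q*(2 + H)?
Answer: -1940123186/432051235 ≈ -4.4905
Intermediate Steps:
45276/j(-82, 503) + 354440/(-104335) = 45276/((-82*(2 + 503))) + 354440/(-104335) = 45276/((-82*505)) + 354440*(-1/104335) = 45276/(-41410) - 70888/20867 = 45276*(-1/41410) - 70888/20867 = -22638/20705 - 70888/20867 = -1940123186/432051235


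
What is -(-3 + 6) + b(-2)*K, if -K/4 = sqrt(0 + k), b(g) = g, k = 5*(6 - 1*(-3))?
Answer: -3 + 24*sqrt(5) ≈ 50.666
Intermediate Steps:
k = 45 (k = 5*(6 + 3) = 5*9 = 45)
K = -12*sqrt(5) (K = -4*sqrt(0 + 45) = -12*sqrt(5) ≈ -26.833)
-(-3 + 6) + b(-2)*K = -(-3 + 6) - (-24)*sqrt(5) = -1*3 + 24*sqrt(5) = -3 + 24*sqrt(5)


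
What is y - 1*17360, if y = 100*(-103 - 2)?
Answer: -27860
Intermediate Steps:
y = -10500 (y = 100*(-105) = -10500)
y - 1*17360 = -10500 - 1*17360 = -10500 - 17360 = -27860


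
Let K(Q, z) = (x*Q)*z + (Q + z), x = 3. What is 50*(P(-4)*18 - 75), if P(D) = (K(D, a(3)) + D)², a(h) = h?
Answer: 1509150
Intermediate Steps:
K(Q, z) = Q + z + 3*Q*z (K(Q, z) = (3*Q)*z + (Q + z) = 3*Q*z + (Q + z) = Q + z + 3*Q*z)
P(D) = (3 + 11*D)² (P(D) = ((D + 3 + 3*D*3) + D)² = ((D + 3 + 9*D) + D)² = ((3 + 10*D) + D)² = (3 + 11*D)²)
50*(P(-4)*18 - 75) = 50*((3 + 11*(-4))²*18 - 75) = 50*((3 - 44)²*18 - 75) = 50*((-41)²*18 - 75) = 50*(1681*18 - 75) = 50*(30258 - 75) = 50*30183 = 1509150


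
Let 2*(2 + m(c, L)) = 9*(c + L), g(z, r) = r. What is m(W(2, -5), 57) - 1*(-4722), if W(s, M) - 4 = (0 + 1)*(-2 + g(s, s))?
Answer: 9989/2 ≈ 4994.5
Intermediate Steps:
W(s, M) = 2 + s (W(s, M) = 4 + (0 + 1)*(-2 + s) = 4 + 1*(-2 + s) = 4 + (-2 + s) = 2 + s)
m(c, L) = -2 + 9*L/2 + 9*c/2 (m(c, L) = -2 + (9*(c + L))/2 = -2 + (9*(L + c))/2 = -2 + (9*L + 9*c)/2 = -2 + (9*L/2 + 9*c/2) = -2 + 9*L/2 + 9*c/2)
m(W(2, -5), 57) - 1*(-4722) = (-2 + (9/2)*57 + 9*(2 + 2)/2) - 1*(-4722) = (-2 + 513/2 + (9/2)*4) + 4722 = (-2 + 513/2 + 18) + 4722 = 545/2 + 4722 = 9989/2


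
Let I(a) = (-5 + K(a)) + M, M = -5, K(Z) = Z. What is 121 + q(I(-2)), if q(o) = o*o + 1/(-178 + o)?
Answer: 50349/190 ≈ 264.99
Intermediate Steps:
I(a) = -10 + a (I(a) = (-5 + a) - 5 = -10 + a)
q(o) = o**2 + 1/(-178 + o)
121 + q(I(-2)) = 121 + (1 + (-10 - 2)**3 - 178*(-10 - 2)**2)/(-178 + (-10 - 2)) = 121 + (1 + (-12)**3 - 178*(-12)**2)/(-178 - 12) = 121 + (1 - 1728 - 178*144)/(-190) = 121 - (1 - 1728 - 25632)/190 = 121 - 1/190*(-27359) = 121 + 27359/190 = 50349/190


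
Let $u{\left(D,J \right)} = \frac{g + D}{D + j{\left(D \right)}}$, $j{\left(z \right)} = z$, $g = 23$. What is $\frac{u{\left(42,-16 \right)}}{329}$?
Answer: $\frac{65}{27636} \approx 0.002352$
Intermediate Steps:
$u{\left(D,J \right)} = \frac{23 + D}{2 D}$ ($u{\left(D,J \right)} = \frac{23 + D}{D + D} = \frac{23 + D}{2 D}$)
$\frac{u{\left(42,-16 \right)}}{329} = \frac{\frac{1}{2} \cdot \frac{1}{42} \left(23 + 42\right)}{329} = \frac{1}{2} \cdot \frac{1}{42} \cdot 65 \cdot \frac{1}{329} = \frac{65}{84} \cdot \frac{1}{329} = \frac{65}{27636}$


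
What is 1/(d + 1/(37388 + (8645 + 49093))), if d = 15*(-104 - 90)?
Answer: -95126/276816659 ≈ -0.00034364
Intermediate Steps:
d = -2910 (d = 15*(-194) = -2910)
1/(d + 1/(37388 + (8645 + 49093))) = 1/(-2910 + 1/(37388 + (8645 + 49093))) = 1/(-2910 + 1/(37388 + 57738)) = 1/(-2910 + 1/95126) = 1/(-276816659/95126) = -95126/276816659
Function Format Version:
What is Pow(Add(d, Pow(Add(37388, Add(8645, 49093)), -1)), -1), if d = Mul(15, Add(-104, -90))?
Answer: Rational(-95126, 276816659) ≈ -0.00034364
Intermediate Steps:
d = -2910 (d = Mul(15, -194) = -2910)
Pow(Add(d, Pow(Add(37388, Add(8645, 49093)), -1)), -1) = Pow(Add(-2910, Pow(Add(37388, Add(8645, 49093)), -1)), -1) = Pow(Add(-2910, Pow(Add(37388, 57738), -1)), -1) = Pow(Add(-2910, Pow(95126, -1)), -1) = Pow(Add(-2910, Rational(1, 95126)), -1) = Pow(Rational(-276816659, 95126), -1) = Rational(-95126, 276816659)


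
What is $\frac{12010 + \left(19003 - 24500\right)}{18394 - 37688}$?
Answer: $- \frac{6513}{19294} \approx -0.33757$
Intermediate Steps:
$\frac{12010 + \left(19003 - 24500\right)}{18394 - 37688} = \frac{12010 - 5497}{-19294} = 6513 \left(- \frac{1}{19294}\right) = - \frac{6513}{19294}$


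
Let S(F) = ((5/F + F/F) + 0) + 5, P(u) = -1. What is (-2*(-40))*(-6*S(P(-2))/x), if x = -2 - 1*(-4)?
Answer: -240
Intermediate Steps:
x = 2 (x = -2 + 4 = 2)
S(F) = 6 + 5/F (S(F) = ((5/F + 1) + 0) + 5 = ((1 + 5/F) + 0) + 5 = (1 + 5/F) + 5 = 6 + 5/F)
(-2*(-40))*(-6*S(P(-2))/x) = (-2*(-40))*(-6*(6 + 5/(-1))/2) = 80*(-6*(6 + 5*(-1))/2) = 80*(-6*(6 - 5)/2) = 80*(-6/2) = 80*(-6*1/2) = 80*(-3) = -240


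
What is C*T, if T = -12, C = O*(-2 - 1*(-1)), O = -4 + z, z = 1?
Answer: -36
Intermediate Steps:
O = -3 (O = -4 + 1 = -3)
C = 3 (C = -3*(-2 - 1*(-1)) = -3*(-2 + 1) = -3*(-1) = 3)
C*T = 3*(-12) = -36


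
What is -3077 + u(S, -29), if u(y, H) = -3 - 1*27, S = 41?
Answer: -3107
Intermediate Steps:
u(y, H) = -30 (u(y, H) = -3 - 27 = -30)
-3077 + u(S, -29) = -3077 - 30 = -3107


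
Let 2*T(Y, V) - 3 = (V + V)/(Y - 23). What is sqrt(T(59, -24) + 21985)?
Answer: sqrt(791490)/6 ≈ 148.28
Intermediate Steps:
T(Y, V) = 3/2 + V/(-23 + Y) (T(Y, V) = 3/2 + ((V + V)/(Y - 23))/2 = 3/2 + ((2*V)/(-23 + Y))/2 = 3/2 + (2*V/(-23 + Y))/2 = 3/2 + V/(-23 + Y))
sqrt(T(59, -24) + 21985) = sqrt((-69 + 2*(-24) + 3*59)/(2*(-23 + 59)) + 21985) = sqrt((1/2)*(-69 - 48 + 177)/36 + 21985) = sqrt((1/2)*(1/36)*60 + 21985) = sqrt(5/6 + 21985) = sqrt(131915/6) = sqrt(791490)/6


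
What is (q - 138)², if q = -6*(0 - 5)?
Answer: 11664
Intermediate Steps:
q = 30 (q = -6*(-5) = 30)
(q - 138)² = (30 - 138)² = (-108)² = 11664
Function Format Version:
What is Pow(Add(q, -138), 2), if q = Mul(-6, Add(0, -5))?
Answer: 11664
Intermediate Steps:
q = 30 (q = Mul(-6, -5) = 30)
Pow(Add(q, -138), 2) = Pow(Add(30, -138), 2) = Pow(-108, 2) = 11664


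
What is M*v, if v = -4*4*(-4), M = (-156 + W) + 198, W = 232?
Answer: 17536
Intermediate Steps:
M = 274 (M = (-156 + 232) + 198 = 76 + 198 = 274)
v = 64 (v = -16*(-4) = 64)
M*v = 274*64 = 17536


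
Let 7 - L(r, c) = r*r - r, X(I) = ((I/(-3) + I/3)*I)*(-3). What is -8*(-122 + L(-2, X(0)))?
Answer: 968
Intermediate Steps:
X(I) = 0 (X(I) = ((I*(-⅓) + I*(⅓))*I)*(-3) = ((-I/3 + I/3)*I)*(-3) = (0*I)*(-3) = 0*(-3) = 0)
L(r, c) = 7 + r - r² (L(r, c) = 7 - (r*r - r) = 7 - (r² - r) = 7 + (r - r²) = 7 + r - r²)
-8*(-122 + L(-2, X(0))) = -8*(-122 + (7 - 2 - 1*(-2)²)) = -8*(-122 + (7 - 2 - 1*4)) = -8*(-122 + (7 - 2 - 4)) = -8*(-122 + 1) = -8*(-121) = 968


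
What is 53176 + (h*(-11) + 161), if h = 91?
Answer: 52336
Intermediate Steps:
53176 + (h*(-11) + 161) = 53176 + (91*(-11) + 161) = 53176 + (-1001 + 161) = 53176 - 840 = 52336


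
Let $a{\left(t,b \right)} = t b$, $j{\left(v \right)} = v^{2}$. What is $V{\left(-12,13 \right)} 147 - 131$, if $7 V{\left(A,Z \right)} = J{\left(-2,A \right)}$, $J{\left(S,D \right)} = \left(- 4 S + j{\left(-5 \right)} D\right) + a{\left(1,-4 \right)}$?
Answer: $-6347$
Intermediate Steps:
$a{\left(t,b \right)} = b t$
$J{\left(S,D \right)} = -4 - 4 S + 25 D$ ($J{\left(S,D \right)} = \left(- 4 S + \left(-5\right)^{2} D\right) - 4 = \left(- 4 S + 25 D\right) - 4 = -4 - 4 S + 25 D$)
$V{\left(A,Z \right)} = \frac{4}{7} + \frac{25 A}{7}$ ($V{\left(A,Z \right)} = \frac{-4 - -8 + 25 A}{7} = \frac{-4 + 8 + 25 A}{7} = \frac{4 + 25 A}{7} = \frac{4}{7} + \frac{25 A}{7}$)
$V{\left(-12,13 \right)} 147 - 131 = \left(\frac{4}{7} + \frac{25}{7} \left(-12\right)\right) 147 - 131 = \left(\frac{4}{7} - \frac{300}{7}\right) 147 - 131 = \left(- \frac{296}{7}\right) 147 - 131 = -6216 - 131 = -6347$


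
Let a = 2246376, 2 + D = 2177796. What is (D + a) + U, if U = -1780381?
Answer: 2643789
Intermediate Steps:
D = 2177794 (D = -2 + 2177796 = 2177794)
(D + a) + U = (2177794 + 2246376) - 1780381 = 4424170 - 1780381 = 2643789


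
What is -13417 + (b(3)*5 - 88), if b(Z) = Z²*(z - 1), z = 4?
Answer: -13370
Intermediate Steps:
b(Z) = 3*Z² (b(Z) = Z²*(4 - 1) = Z²*3 = 3*Z²)
-13417 + (b(3)*5 - 88) = -13417 + ((3*3²)*5 - 88) = -13417 + ((3*9)*5 - 88) = -13417 + (27*5 - 88) = -13417 + (135 - 88) = -13417 + 47 = -13370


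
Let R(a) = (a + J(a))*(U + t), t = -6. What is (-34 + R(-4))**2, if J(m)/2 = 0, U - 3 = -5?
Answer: 4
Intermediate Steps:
U = -2 (U = 3 - 5 = -2)
J(m) = 0 (J(m) = 2*0 = 0)
R(a) = -8*a (R(a) = (a + 0)*(-2 - 6) = a*(-8) = -8*a)
(-34 + R(-4))**2 = (-34 - 8*(-4))**2 = (-34 + 32)**2 = (-2)**2 = 4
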